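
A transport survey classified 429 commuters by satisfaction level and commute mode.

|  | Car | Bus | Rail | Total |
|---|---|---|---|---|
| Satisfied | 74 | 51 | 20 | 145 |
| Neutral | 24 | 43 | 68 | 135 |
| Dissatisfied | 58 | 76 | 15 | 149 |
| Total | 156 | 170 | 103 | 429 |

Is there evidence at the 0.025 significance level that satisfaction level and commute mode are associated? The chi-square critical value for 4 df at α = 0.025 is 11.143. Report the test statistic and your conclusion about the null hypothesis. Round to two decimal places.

Grand total N = 429.
Expected counts (row total × column total / N):
  Satisfied, Car: 145×156/429 = 52.727
  Satisfied, Bus: 145×170/429 = 57.459
  Satisfied, Rail: 145×103/429 = 34.814
  Neutral, Car: 135×156/429 = 49.091
  Neutral, Bus: 135×170/429 = 53.497
  Neutral, Rail: 135×103/429 = 32.413
  Dissatisfied, Car: 149×156/429 = 54.182
  Dissatisfied, Bus: 149×170/429 = 59.044
  Dissatisfied, Rail: 149×103/429 = 35.774
Contributions (O − E)²/E:
  (74 − 52.727)²/52.727 = 8.5827
  (51 − 57.459)²/57.459 = 0.7261
  (20 − 34.814)²/34.814 = 6.3036
  (24 − 49.091)²/49.091 = 12.8243
  (43 − 53.497)²/53.497 = 2.0597
  (68 − 32.413)²/32.413 = 39.0718
  (58 − 54.182)²/54.182 = 0.2690
  (76 − 59.044)²/59.044 = 4.8694
  (15 − 35.774)²/35.774 = 12.0635
χ² = 8.5827 + 0.7261 + 6.3036 + 12.8243 + 2.0597 + 39.0718 + 0.2690 + 4.8694 + 12.0635 = 86.77
df = (3−1)(3−1) = 4. Since 86.77 > 11.143, reject the null hypothesis of independence at α = 0.025.

86.77; reject H₀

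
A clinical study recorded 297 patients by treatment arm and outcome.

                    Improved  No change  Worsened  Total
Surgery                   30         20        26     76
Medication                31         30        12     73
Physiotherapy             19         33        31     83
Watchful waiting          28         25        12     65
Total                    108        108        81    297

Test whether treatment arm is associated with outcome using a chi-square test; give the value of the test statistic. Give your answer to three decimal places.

18.223

Grand total N = 297.
Expected counts (row total × column total / N):
  Surgery, Improved: 76×108/297 = 27.63636
  Surgery, No change: 76×108/297 = 27.63636
  Surgery, Worsened: 76×81/297 = 20.72727
  Medication, Improved: 73×108/297 = 26.54545
  Medication, No change: 73×108/297 = 26.54545
  Medication, Worsened: 73×81/297 = 19.90909
  Physiotherapy, Improved: 83×108/297 = 30.18182
  Physiotherapy, No change: 83×108/297 = 30.18182
  Physiotherapy, Worsened: 83×81/297 = 22.63636
  Watchful waiting, Improved: 65×108/297 = 23.63636
  Watchful waiting, No change: 65×108/297 = 23.63636
  Watchful waiting, Worsened: 65×81/297 = 17.72727
Contributions (O − E)²/E:
  (30 − 27.63636)²/27.63636 = 0.2022
  (20 − 27.63636)²/27.63636 = 2.1100
  (26 − 20.72727)²/20.72727 = 1.3413
  (31 − 26.54545)²/26.54545 = 0.7475
  (30 − 26.54545)²/26.54545 = 0.4496
  (12 − 19.90909)²/19.90909 = 3.1420
  (19 − 30.18182)²/30.18182 = 4.1427
  (33 − 30.18182)²/30.18182 = 0.2631
  (31 − 22.63636)²/22.63636 = 3.0902
  (28 − 23.63636)²/23.63636 = 0.8056
  (25 − 23.63636)²/23.63636 = 0.0787
  (12 − 17.72727)²/17.72727 = 1.8503
χ² = 0.2022 + 2.1100 + 1.3413 + 0.7475 + 0.4496 + 3.1420 + 4.1427 + 0.2631 + 3.0902 + 0.8056 + 0.0787 + 1.8503 = 18.223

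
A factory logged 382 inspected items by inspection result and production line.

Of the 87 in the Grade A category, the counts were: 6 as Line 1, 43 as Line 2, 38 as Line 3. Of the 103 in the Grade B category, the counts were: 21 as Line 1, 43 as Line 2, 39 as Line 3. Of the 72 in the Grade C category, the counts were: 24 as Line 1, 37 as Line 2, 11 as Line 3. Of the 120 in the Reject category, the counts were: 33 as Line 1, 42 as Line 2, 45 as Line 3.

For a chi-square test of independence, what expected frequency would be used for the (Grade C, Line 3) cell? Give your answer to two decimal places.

25.07

Row total (Grade C) = 72; column total (Line 3) = 133; grand total N = 382.
Expected count = (row total × column total) / N = 72 × 133 / 382 = 25.07.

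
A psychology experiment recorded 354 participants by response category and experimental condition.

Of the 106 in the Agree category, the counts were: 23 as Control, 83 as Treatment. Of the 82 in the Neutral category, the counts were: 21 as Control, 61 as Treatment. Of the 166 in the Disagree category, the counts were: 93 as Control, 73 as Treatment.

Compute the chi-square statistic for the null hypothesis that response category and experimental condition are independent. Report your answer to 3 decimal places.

39.840

Row totals: 106, 82, 166. Column totals: 137, 217. Grand total N = 354.
Expected counts (row total × column total / N):
  Agree, Control: 106×137/354 = 41.0226
  Agree, Treatment: 106×217/354 = 64.9774
  Neutral, Control: 82×137/354 = 31.7345
  Neutral, Treatment: 82×217/354 = 50.2655
  Disagree, Control: 166×137/354 = 64.2429
  Disagree, Treatment: 166×217/354 = 101.7571
Contributions (O − E)²/E:
  (23 − 41.0226)²/41.0226 = 7.9179
  (83 − 64.9774)²/64.9774 = 4.9989
  (21 − 31.7345)²/31.7345 = 3.6310
  (61 − 50.2655)²/50.2655 = 2.2924
  (93 − 64.2429)²/64.2429 = 12.8726
  (73 − 101.7571)²/101.7571 = 8.1269
χ² = 7.9179 + 4.9989 + 3.6310 + 2.2924 + 12.8726 + 8.1269 = 39.840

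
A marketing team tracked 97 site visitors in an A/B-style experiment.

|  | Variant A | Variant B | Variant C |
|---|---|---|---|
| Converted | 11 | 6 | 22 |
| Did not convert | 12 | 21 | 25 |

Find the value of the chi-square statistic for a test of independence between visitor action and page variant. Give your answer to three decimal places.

Row totals: 39, 58. Column totals: 23, 27, 47. Grand total N = 97.
Expected counts (row total × column total / N):
  Converted, Variant A: 39×23/97 = 9.2474
  Converted, Variant B: 39×27/97 = 10.8557
  Converted, Variant C: 39×47/97 = 18.8969
  Did not convert, Variant A: 58×23/97 = 13.7526
  Did not convert, Variant B: 58×27/97 = 16.1443
  Did not convert, Variant C: 58×47/97 = 28.1031
Contributions (O − E)²/E:
  (11 − 9.2474)²/9.2474 = 0.3322
  (6 − 10.8557)²/10.8557 = 2.1719
  (22 − 18.8969)²/18.8969 = 0.5096
  (12 − 13.7526)²/13.7526 = 0.2233
  (21 − 16.1443)²/16.1443 = 1.4604
  (25 − 28.1031)²/28.1031 = 0.3426
χ² = 0.3322 + 2.1719 + 0.5096 + 0.2233 + 1.4604 + 0.3426 = 5.040

5.040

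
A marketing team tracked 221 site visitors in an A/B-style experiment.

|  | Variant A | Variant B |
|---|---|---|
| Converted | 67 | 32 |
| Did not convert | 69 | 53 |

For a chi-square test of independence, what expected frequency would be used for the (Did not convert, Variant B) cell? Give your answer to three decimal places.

Row total (Did not convert) = 122; column total (Variant B) = 85; grand total N = 221.
Expected count = (row total × column total) / N = 122 × 85 / 221 = 46.923.

46.923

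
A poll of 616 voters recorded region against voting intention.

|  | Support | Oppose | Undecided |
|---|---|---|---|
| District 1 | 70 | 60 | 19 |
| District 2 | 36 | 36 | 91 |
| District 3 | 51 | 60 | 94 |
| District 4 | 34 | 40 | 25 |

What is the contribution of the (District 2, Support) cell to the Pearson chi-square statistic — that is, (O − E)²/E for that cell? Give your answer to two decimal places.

Row total (District 2) = 163; column total (Support) = 191; N = 616.
Expected count E = 163 × 191 / 616 = 50.541.
Contribution = (O − E)²/E = (36 − 50.541)² / 50.541 = 4.18.

4.18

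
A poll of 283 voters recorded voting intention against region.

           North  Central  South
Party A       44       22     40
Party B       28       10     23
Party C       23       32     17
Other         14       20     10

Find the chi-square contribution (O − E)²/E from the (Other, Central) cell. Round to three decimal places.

3.688

Row total (Other) = 44; column total (Central) = 84; N = 283.
Expected count E = 44 × 84 / 283 = 13.0601.
Contribution = (O − E)²/E = (20 − 13.0601)² / 13.0601 = 3.688.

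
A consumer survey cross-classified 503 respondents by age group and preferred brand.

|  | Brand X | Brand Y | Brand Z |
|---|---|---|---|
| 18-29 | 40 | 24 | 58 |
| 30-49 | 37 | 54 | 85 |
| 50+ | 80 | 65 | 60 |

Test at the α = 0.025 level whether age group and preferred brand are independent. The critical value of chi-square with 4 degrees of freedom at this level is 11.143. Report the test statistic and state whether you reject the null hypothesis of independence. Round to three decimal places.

24.894; reject H₀

Row totals: 122, 176, 205. Column totals: 157, 143, 203. Grand total N = 503.
Expected counts (row total × column total / N):
  18-29, Brand X: 122×157/503 = 38.0795
  18-29, Brand Y: 122×143/503 = 34.6839
  18-29, Brand Z: 122×203/503 = 49.2366
  30-49, Brand X: 176×157/503 = 54.9344
  30-49, Brand Y: 176×143/503 = 50.0358
  30-49, Brand Z: 176×203/503 = 71.0298
  50+, Brand X: 205×157/503 = 63.9861
  50+, Brand Y: 205×143/503 = 58.2803
  50+, Brand Z: 205×203/503 = 82.7336
Contributions (O − E)²/E:
  (40 − 38.0795)²/38.0795 = 0.0969
  (24 − 34.6839)²/34.6839 = 3.2910
  (58 − 49.2366)²/49.2366 = 1.5598
  (37 − 54.9344)²/54.9344 = 5.8550
  (54 − 50.0358)²/50.0358 = 0.3141
  (85 − 71.0298)²/71.0298 = 2.7477
  (80 − 63.9861)²/63.9861 = 4.0078
  (65 − 58.2803)²/58.2803 = 0.7748
  (60 − 82.7336)²/82.7336 = 6.2468
χ² = 0.0969 + 3.2910 + 1.5598 + 5.8550 + 0.3141 + 2.7477 + 4.0078 + 0.7748 + 6.2468 = 24.894
df = (3−1)(3−1) = 4. Since 24.894 > 11.143, reject the null hypothesis of independence at α = 0.025.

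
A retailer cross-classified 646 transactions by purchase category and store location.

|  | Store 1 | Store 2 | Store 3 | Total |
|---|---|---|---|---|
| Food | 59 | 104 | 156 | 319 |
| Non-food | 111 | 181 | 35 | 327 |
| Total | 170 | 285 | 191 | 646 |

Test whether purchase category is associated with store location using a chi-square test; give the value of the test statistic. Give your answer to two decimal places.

Grand total N = 646.
Expected counts (row total × column total / N):
  Food, Store 1: 319×170/646 = 83.947
  Food, Store 2: 319×285/646 = 140.735
  Food, Store 3: 319×191/646 = 94.317
  Non-food, Store 1: 327×170/646 = 86.053
  Non-food, Store 2: 327×285/646 = 144.265
  Non-food, Store 3: 327×191/646 = 96.683
Contributions (O − E)²/E:
  (59 − 83.947)²/83.947 = 7.4136
  (104 − 140.735)²/140.735 = 9.5887
  (156 − 94.317)²/94.317 = 40.3405
  (111 − 86.053)²/86.053 = 7.2322
  (181 − 144.265)²/144.265 = 9.3540
  (35 − 96.683)²/96.683 = 39.3533
χ² = 7.4136 + 9.5887 + 40.3405 + 7.2322 + 9.3540 + 39.3533 = 113.28

113.28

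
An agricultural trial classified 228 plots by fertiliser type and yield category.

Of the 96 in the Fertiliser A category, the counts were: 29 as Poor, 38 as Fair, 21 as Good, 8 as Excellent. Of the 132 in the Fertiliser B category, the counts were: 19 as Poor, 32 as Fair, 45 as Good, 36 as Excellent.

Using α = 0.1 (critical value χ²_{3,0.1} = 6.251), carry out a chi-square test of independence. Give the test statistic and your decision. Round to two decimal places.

24.06; reject H₀

Row totals: 96, 132. Column totals: 48, 70, 66, 44. Grand total N = 228.
Expected counts (row total × column total / N):
  Fertiliser A, Poor: 96×48/228 = 20.211
  Fertiliser A, Fair: 96×70/228 = 29.474
  Fertiliser A, Good: 96×66/228 = 27.789
  Fertiliser A, Excellent: 96×44/228 = 18.526
  Fertiliser B, Poor: 132×48/228 = 27.789
  Fertiliser B, Fair: 132×70/228 = 40.526
  Fertiliser B, Good: 132×66/228 = 38.211
  Fertiliser B, Excellent: 132×44/228 = 25.474
Contributions (O − E)²/E:
  (29 − 20.211)²/20.211 = 3.8220
  (38 − 29.474)²/29.474 = 2.4663
  (21 − 27.789)²/27.789 = 1.6586
  (8 − 18.526)²/18.526 = 5.9806
  (19 − 27.789)²/27.789 = 2.7798
  (32 − 40.526)²/40.526 = 1.7937
  (45 − 38.211)²/38.211 = 1.2062
  (36 − 25.474)²/25.474 = 4.3494
χ² = 3.8220 + 2.4663 + 1.6586 + 5.9806 + 2.7798 + 1.7937 + 1.2062 + 4.3494 = 24.06
df = (2−1)(4−1) = 3. Since 24.06 > 6.251, reject the null hypothesis of independence at α = 0.1.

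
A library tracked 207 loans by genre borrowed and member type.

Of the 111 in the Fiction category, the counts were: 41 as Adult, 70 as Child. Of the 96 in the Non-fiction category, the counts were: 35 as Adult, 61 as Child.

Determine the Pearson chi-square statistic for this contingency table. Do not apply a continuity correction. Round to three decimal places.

0.005

Row totals: 111, 96. Column totals: 76, 131. Grand total N = 207.
Expected counts (row total × column total / N):
  Fiction, Adult: 111×76/207 = 40.7536
  Fiction, Child: 111×131/207 = 70.2464
  Non-fiction, Adult: 96×76/207 = 35.2464
  Non-fiction, Child: 96×131/207 = 60.7536
Contributions (O − E)²/E:
  (41 − 40.7536)²/40.7536 = 0.0015
  (70 − 70.2464)²/70.2464 = 0.0009
  (35 − 35.2464)²/35.2464 = 0.0017
  (61 − 60.7536)²/60.7536 = 0.0010
χ² = 0.0015 + 0.0009 + 0.0017 + 0.0010 = 0.005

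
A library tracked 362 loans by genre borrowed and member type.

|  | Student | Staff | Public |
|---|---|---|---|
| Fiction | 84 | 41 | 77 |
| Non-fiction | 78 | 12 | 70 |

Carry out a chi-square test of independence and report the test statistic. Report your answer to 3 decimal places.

Row totals: 202, 160. Column totals: 162, 53, 147. Grand total N = 362.
Expected counts (row total × column total / N):
  Fiction, Student: 202×162/362 = 90.3978
  Fiction, Staff: 202×53/362 = 29.5746
  Fiction, Public: 202×147/362 = 82.0276
  Non-fiction, Student: 160×162/362 = 71.6022
  Non-fiction, Staff: 160×53/362 = 23.4254
  Non-fiction, Public: 160×147/362 = 64.9724
Contributions (O − E)²/E:
  (84 − 90.3978)²/90.3978 = 0.4528
  (41 − 29.5746)²/29.5746 = 4.4139
  (77 − 82.0276)²/82.0276 = 0.3081
  (78 − 71.6022)²/71.6022 = 0.5717
  (12 − 23.4254)²/23.4254 = 5.5726
  (70 − 64.9724)²/64.9724 = 0.3890
χ² = 0.4528 + 4.4139 + 0.3081 + 0.5717 + 5.5726 + 0.3890 = 11.708

11.708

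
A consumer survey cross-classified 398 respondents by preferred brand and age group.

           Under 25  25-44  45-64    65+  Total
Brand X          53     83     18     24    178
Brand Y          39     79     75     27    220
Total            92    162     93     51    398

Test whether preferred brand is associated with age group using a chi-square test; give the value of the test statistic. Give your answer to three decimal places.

Grand total N = 398.
Expected counts (row total × column total / N):
  Brand X, Under 25: 178×92/398 = 41.1457
  Brand X, 25-44: 178×162/398 = 72.4523
  Brand X, 45-64: 178×93/398 = 41.5930
  Brand X, 65+: 178×51/398 = 22.8090
  Brand Y, Under 25: 220×92/398 = 50.8543
  Brand Y, 25-44: 220×162/398 = 89.5477
  Brand Y, 45-64: 220×93/398 = 51.4070
  Brand Y, 65+: 220×51/398 = 28.1910
Contributions (O − E)²/E:
  (53 − 41.1457)²/41.1457 = 3.4153
  (83 − 72.4523)²/72.4523 = 1.5355
  (18 − 41.5930)²/41.5930 = 13.3828
  (24 − 22.8090)²/22.8090 = 0.0622
  (39 − 50.8543)²/50.8543 = 2.7633
  (79 − 89.5477)²/89.5477 = 1.2424
  (75 − 51.4070)²/51.4070 = 10.8279
  (27 − 28.1910)²/28.1910 = 0.0503
χ² = 3.4153 + 1.5355 + 13.3828 + 0.0622 + 2.7633 + 1.2424 + 10.8279 + 0.0503 = 33.280

33.280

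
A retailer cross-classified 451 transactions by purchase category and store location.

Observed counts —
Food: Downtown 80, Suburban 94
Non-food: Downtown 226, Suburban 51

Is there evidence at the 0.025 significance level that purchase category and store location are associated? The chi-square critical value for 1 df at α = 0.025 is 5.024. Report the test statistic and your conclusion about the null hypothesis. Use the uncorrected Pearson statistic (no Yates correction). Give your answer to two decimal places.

62.13; reject H₀

Row totals: 174, 277. Column totals: 306, 145. Grand total N = 451.
Expected counts (row total × column total / N):
  Food, Downtown: 174×306/451 = 118.058
  Food, Suburban: 174×145/451 = 55.942
  Non-food, Downtown: 277×306/451 = 187.942
  Non-food, Suburban: 277×145/451 = 89.058
Contributions (O − E)²/E:
  (80 − 118.058)²/118.058 = 12.2686
  (94 − 55.942)²/55.942 = 25.8913
  (226 − 187.942)²/187.942 = 7.7067
  (51 − 89.058)²/89.058 = 16.2637
χ² = 12.2686 + 25.8913 + 7.7067 + 16.2637 = 62.13
df = (2−1)(2−1) = 1. Since 62.13 > 5.024, reject the null hypothesis of independence at α = 0.025.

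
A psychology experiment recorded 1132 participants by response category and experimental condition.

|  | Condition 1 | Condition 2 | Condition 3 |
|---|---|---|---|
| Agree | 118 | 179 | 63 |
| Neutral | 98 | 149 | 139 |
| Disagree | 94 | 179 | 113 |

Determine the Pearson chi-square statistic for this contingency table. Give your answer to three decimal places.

34.531

Row totals: 360, 386, 386. Column totals: 310, 507, 315. Grand total N = 1132.
Expected counts (row total × column total / N):
  Agree, Condition 1: 360×310/1132 = 98.5866
  Agree, Condition 2: 360×507/1132 = 161.2367
  Agree, Condition 3: 360×315/1132 = 100.1767
  Neutral, Condition 1: 386×310/1132 = 105.7067
  Neutral, Condition 2: 386×507/1132 = 172.8816
  Neutral, Condition 3: 386×315/1132 = 107.4117
  Disagree, Condition 1: 386×310/1132 = 105.7067
  Disagree, Condition 2: 386×507/1132 = 172.8816
  Disagree, Condition 3: 386×315/1132 = 107.4117
Contributions (O − E)²/E:
  (118 − 98.5866)²/98.5866 = 3.8228
  (179 − 161.2367)²/161.2367 = 1.9570
  (63 − 100.1767)²/100.1767 = 13.7967
  (98 − 105.7067)²/105.7067 = 0.5619
  (149 − 172.8816)²/172.8816 = 3.2990
  (139 − 107.4117)²/107.4117 = 9.2897
  (94 − 105.7067)²/105.7067 = 1.2965
  (179 − 172.8816)²/172.8816 = 0.2165
  (113 − 107.4117)²/107.4117 = 0.2907
χ² = 3.8228 + 1.9570 + 13.7967 + 0.5619 + 3.2990 + 9.2897 + 1.2965 + 0.2165 + 0.2907 = 34.531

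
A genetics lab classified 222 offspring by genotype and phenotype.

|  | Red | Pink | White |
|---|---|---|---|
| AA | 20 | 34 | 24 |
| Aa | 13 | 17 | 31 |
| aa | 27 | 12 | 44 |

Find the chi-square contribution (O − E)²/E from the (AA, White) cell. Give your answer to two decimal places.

3.34

Row total (AA) = 78; column total (White) = 99; N = 222.
Expected count E = 78 × 99 / 222 = 34.784.
Contribution = (O − E)²/E = (24 − 34.784)² / 34.784 = 3.34.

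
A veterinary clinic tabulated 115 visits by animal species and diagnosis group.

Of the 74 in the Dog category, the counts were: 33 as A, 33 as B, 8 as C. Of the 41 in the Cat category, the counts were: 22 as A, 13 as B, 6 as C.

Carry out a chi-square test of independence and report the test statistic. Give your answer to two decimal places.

1.87

Row totals: 74, 41. Column totals: 55, 46, 14. Grand total N = 115.
Expected counts (row total × column total / N):
  Dog, A: 74×55/115 = 35.391
  Dog, B: 74×46/115 = 29.600
  Dog, C: 74×14/115 = 9.009
  Cat, A: 41×55/115 = 19.609
  Cat, B: 41×46/115 = 16.400
  Cat, C: 41×14/115 = 4.991
Contributions (O − E)²/E:
  (33 − 35.391)²/35.391 = 0.1615
  (33 − 29.600)²/29.600 = 0.3905
  (8 − 9.009)²/9.009 = 0.1130
  (22 − 19.609)²/19.609 = 0.2915
  (13 − 16.400)²/16.400 = 0.7049
  (6 − 4.991)²/4.991 = 0.2040
χ² = 0.1615 + 0.3905 + 0.1130 + 0.2915 + 0.7049 + 0.2040 = 1.87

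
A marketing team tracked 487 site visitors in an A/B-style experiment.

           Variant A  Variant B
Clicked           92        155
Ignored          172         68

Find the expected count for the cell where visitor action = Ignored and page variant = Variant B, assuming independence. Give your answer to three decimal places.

109.897

Row total (Ignored) = 240; column total (Variant B) = 223; grand total N = 487.
Expected count = (row total × column total) / N = 240 × 223 / 487 = 109.897.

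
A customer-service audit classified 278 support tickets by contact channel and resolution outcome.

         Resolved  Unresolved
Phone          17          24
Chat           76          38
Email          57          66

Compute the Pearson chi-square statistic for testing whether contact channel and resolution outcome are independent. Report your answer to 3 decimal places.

12.860

Row totals: 41, 114, 123. Column totals: 150, 128. Grand total N = 278.
Expected counts (row total × column total / N):
  Phone, Resolved: 41×150/278 = 22.1223
  Phone, Unresolved: 41×128/278 = 18.8777
  Chat, Resolved: 114×150/278 = 61.5108
  Chat, Unresolved: 114×128/278 = 52.4892
  Email, Resolved: 123×150/278 = 66.3669
  Email, Unresolved: 123×128/278 = 56.6331
Contributions (O − E)²/E:
  (17 − 22.1223)²/22.1223 = 1.1860
  (24 − 18.8777)²/18.8777 = 1.3899
  (76 − 61.5108)²/61.5108 = 3.4130
  (38 − 52.4892)²/52.4892 = 3.9996
  (57 − 66.3669)²/66.3669 = 1.3220
  (66 − 56.6331)²/56.6331 = 1.5492
χ² = 1.1860 + 1.3899 + 3.4130 + 3.9996 + 1.3220 + 1.5492 = 12.860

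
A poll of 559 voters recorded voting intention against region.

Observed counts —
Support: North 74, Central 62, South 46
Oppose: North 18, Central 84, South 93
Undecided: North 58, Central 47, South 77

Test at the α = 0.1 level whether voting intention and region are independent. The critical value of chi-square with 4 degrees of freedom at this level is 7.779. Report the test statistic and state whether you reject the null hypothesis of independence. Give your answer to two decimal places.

Row totals: 182, 195, 182. Column totals: 150, 193, 216. Grand total N = 559.
Expected counts (row total × column total / N):
  Support, North: 182×150/559 = 48.8372
  Support, Central: 182×193/559 = 62.8372
  Support, South: 182×216/559 = 70.3256
  Oppose, North: 195×150/559 = 52.3256
  Oppose, Central: 195×193/559 = 67.3256
  Oppose, South: 195×216/559 = 75.3488
  Undecided, North: 182×150/559 = 48.8372
  Undecided, Central: 182×193/559 = 62.8372
  Undecided, South: 182×216/559 = 70.3256
Contributions (O − E)²/E:
  (74 − 48.8372)²/48.8372 = 12.9648
  (62 − 62.8372)²/62.8372 = 0.0112
  (46 − 70.3256)²/70.3256 = 8.4142
  (18 − 52.3256)²/52.3256 = 22.5176
  (84 − 67.3256)²/67.3256 = 4.1297
  (93 − 75.3488)²/75.3488 = 4.1350
  (58 − 48.8372)²/48.8372 = 1.7191
  (47 − 62.8372)²/62.8372 = 3.9915
  (77 − 70.3256)²/70.3256 = 0.6334
χ² = 12.9648 + 0.0112 + 8.4142 + 22.5176 + 4.1297 + 4.1350 + 1.7191 + 3.9915 + 0.6334 = 58.52
df = (3−1)(3−1) = 4. Since 58.52 > 7.779, reject the null hypothesis of independence at α = 0.1.

58.52; reject H₀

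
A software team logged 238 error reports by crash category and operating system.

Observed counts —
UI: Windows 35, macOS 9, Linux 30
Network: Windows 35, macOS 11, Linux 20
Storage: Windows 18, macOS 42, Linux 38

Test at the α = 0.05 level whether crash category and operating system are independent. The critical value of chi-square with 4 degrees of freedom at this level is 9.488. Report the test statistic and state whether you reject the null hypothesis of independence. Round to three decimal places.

Row totals: 74, 66, 98. Column totals: 88, 62, 88. Grand total N = 238.
Expected counts (row total × column total / N):
  UI, Windows: 74×88/238 = 27.3613
  UI, macOS: 74×62/238 = 19.2773
  UI, Linux: 74×88/238 = 27.3613
  Network, Windows: 66×88/238 = 24.4034
  Network, macOS: 66×62/238 = 17.1933
  Network, Linux: 66×88/238 = 24.4034
  Storage, Windows: 98×88/238 = 36.2353
  Storage, macOS: 98×62/238 = 25.5294
  Storage, Linux: 98×88/238 = 36.2353
Contributions (O − E)²/E:
  (35 − 27.3613)²/27.3613 = 2.1326
  (9 − 19.2773)²/19.2773 = 5.4791
  (30 − 27.3613)²/27.3613 = 0.2545
  (35 − 24.4034)²/24.4034 = 4.6013
  (11 − 17.1933)²/17.1933 = 2.2309
  (20 − 24.4034)²/24.4034 = 0.7946
  (18 − 36.2353)²/36.2353 = 9.1769
  (42 − 25.5294)²/25.5294 = 10.6262
  (38 − 36.2353)²/36.2353 = 0.0859
χ² = 2.1326 + 5.4791 + 0.2545 + 4.6013 + 2.2309 + 0.7946 + 9.1769 + 10.6262 + 0.0859 = 35.382
df = (3−1)(3−1) = 4. Since 35.382 > 9.488, reject the null hypothesis of independence at α = 0.05.

35.382; reject H₀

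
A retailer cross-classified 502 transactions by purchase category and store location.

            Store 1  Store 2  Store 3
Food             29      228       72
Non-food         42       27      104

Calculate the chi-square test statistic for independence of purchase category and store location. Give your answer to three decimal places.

Row totals: 329, 173. Column totals: 71, 255, 176. Grand total N = 502.
Expected counts (row total × column total / N):
  Food, Store 1: 329×71/502 = 46.5319
  Food, Store 2: 329×255/502 = 167.1215
  Food, Store 3: 329×176/502 = 115.3466
  Non-food, Store 1: 173×71/502 = 24.4681
  Non-food, Store 2: 173×255/502 = 87.8785
  Non-food, Store 3: 173×176/502 = 60.6534
Contributions (O − E)²/E:
  (29 − 46.5319)²/46.5319 = 6.6055
  (228 − 167.1215)²/167.1215 = 22.1766
  (72 − 115.3466)²/115.3466 = 16.2894
  (42 − 24.4681)²/24.4681 = 12.5620
  (27 − 87.8785)²/87.8785 = 42.1740
  (104 − 60.6534)²/60.6534 = 30.9781
χ² = 6.6055 + 22.1766 + 16.2894 + 12.5620 + 42.1740 + 30.9781 = 130.786

130.786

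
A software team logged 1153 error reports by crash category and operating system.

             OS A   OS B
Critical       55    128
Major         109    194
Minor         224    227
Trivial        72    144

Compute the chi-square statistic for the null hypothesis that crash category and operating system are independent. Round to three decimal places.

31.173

Row totals: 183, 303, 451, 216. Column totals: 460, 693. Grand total N = 1153.
Expected counts (row total × column total / N):
  Critical, OS A: 183×460/1153 = 73.0095
  Critical, OS B: 183×693/1153 = 109.9905
  Major, OS A: 303×460/1153 = 120.8846
  Major, OS B: 303×693/1153 = 182.1154
  Minor, OS A: 451×460/1153 = 179.9306
  Minor, OS B: 451×693/1153 = 271.0694
  Trivial, OS A: 216×460/1153 = 86.1752
  Trivial, OS B: 216×693/1153 = 129.8248
Contributions (O − E)²/E:
  (55 − 73.0095)²/73.0095 = 4.4425
  (128 − 109.9905)²/109.9905 = 2.9488
  (109 − 120.8846)²/120.8846 = 1.1684
  (194 − 182.1154)²/182.1154 = 0.7756
  (224 − 179.9306)²/179.9306 = 10.7937
  (227 − 271.0694)²/271.0694 = 7.1646
  (72 − 86.1752)²/86.1752 = 2.3317
  (144 − 129.8248)²/129.8248 = 1.5477
χ² = 4.4425 + 2.9488 + 1.1684 + 0.7756 + 10.7937 + 7.1646 + 2.3317 + 1.5477 = 31.173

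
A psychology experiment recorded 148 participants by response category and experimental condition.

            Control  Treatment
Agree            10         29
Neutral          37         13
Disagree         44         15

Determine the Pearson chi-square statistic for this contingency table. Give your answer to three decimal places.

Row totals: 39, 50, 59. Column totals: 91, 57. Grand total N = 148.
Expected counts (row total × column total / N):
  Agree, Control: 39×91/148 = 23.9797
  Agree, Treatment: 39×57/148 = 15.0203
  Neutral, Control: 50×91/148 = 30.7432
  Neutral, Treatment: 50×57/148 = 19.2568
  Disagree, Control: 59×91/148 = 36.2770
  Disagree, Treatment: 59×57/148 = 22.7230
Contributions (O − E)²/E:
  (10 − 23.9797)²/23.9797 = 8.1499
  (29 − 15.0203)²/15.0203 = 13.0112
  (37 − 30.7432)²/30.7432 = 1.2734
  (13 − 19.2568)²/19.2568 = 2.0329
  (44 − 36.2770)²/36.2770 = 1.6441
  (15 − 22.7230)²/22.7230 = 2.6249
χ² = 8.1499 + 13.0112 + 1.2734 + 2.0329 + 1.6441 + 2.6249 = 28.736

28.736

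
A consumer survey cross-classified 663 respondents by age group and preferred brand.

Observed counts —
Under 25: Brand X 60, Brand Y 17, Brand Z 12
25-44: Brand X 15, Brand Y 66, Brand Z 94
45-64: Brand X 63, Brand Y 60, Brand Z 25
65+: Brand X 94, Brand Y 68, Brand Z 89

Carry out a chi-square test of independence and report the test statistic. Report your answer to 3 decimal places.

Row totals: 89, 175, 148, 251. Column totals: 232, 211, 220. Grand total N = 663.
Expected counts (row total × column total / N):
  Under 25, Brand X: 89×232/663 = 31.1433
  Under 25, Brand Y: 89×211/663 = 28.3243
  Under 25, Brand Z: 89×220/663 = 29.5324
  25-44, Brand X: 175×232/663 = 61.2368
  25-44, Brand Y: 175×211/663 = 55.6938
  25-44, Brand Z: 175×220/663 = 58.0694
  45-64, Brand X: 148×232/663 = 51.7888
  45-64, Brand Y: 148×211/663 = 47.1011
  45-64, Brand Z: 148×220/663 = 49.1101
  65+, Brand X: 251×232/663 = 87.8311
  65+, Brand Y: 251×211/663 = 79.8808
  65+, Brand Z: 251×220/663 = 83.2881
Contributions (O − E)²/E:
  (60 − 31.1433)²/31.1433 = 26.7380
  (17 − 28.3243)²/28.3243 = 4.5276
  (12 − 29.5324)²/29.5324 = 10.4084
  (15 − 61.2368)²/61.2368 = 34.9111
  (66 − 55.6938)²/55.6938 = 1.9072
  (94 − 58.0694)²/58.0694 = 22.2322
  (63 − 51.7888)²/51.7888 = 2.4270
  (60 − 47.1011)²/47.1011 = 3.5324
  (25 − 49.1101)²/49.1101 = 11.8366
  (94 − 87.8311)²/87.8311 = 0.4333
  (68 − 79.8808)²/79.8808 = 1.7671
  (89 − 83.2881)²/83.2881 = 0.3917
χ² = 26.7380 + 4.5276 + 10.4084 + 34.9111 + 1.9072 + 22.2322 + 2.4270 + 3.5324 + 11.8366 + 0.4333 + 1.7671 + 0.3917 = 121.113

121.113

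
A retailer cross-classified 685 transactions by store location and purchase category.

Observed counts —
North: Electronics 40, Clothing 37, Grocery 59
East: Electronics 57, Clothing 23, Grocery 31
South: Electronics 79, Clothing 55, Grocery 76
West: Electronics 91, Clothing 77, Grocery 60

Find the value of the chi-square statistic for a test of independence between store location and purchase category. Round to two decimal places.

Row totals: 136, 111, 210, 228. Column totals: 267, 192, 226. Grand total N = 685.
Expected counts (row total × column total / N):
  North, Electronics: 136×267/685 = 53.010
  North, Clothing: 136×192/685 = 38.120
  North, Grocery: 136×226/685 = 44.870
  East, Electronics: 111×267/685 = 43.266
  East, Clothing: 111×192/685 = 31.112
  East, Grocery: 111×226/685 = 36.622
  South, Electronics: 210×267/685 = 81.854
  South, Clothing: 210×192/685 = 58.861
  South, Grocery: 210×226/685 = 69.285
  West, Electronics: 228×267/685 = 88.870
  West, Clothing: 228×192/685 = 63.907
  West, Grocery: 228×226/685 = 75.223
Contributions (O − E)²/E:
  (40 − 53.010)²/53.010 = 3.1930
  (37 − 38.120)²/38.120 = 0.0329
  (59 − 44.870)²/44.870 = 4.4497
  (57 − 43.266)²/43.266 = 4.3596
  (23 − 31.112)²/31.112 = 2.1151
  (31 − 36.622)²/36.622 = 0.8631
  (79 − 81.854)²/81.854 = 0.0995
  (55 − 58.861)²/58.861 = 0.2533
  (76 − 69.285)²/69.285 = 0.6508
  (91 − 88.870)²/88.870 = 0.0511
  (77 − 63.907)²/63.907 = 2.6824
  (60 − 75.223)²/75.223 = 3.0807
χ² = 3.1930 + 0.0329 + 4.4497 + 4.3596 + 2.1151 + 0.8631 + 0.0995 + 0.2533 + 0.6508 + 0.0511 + 2.6824 + 3.0807 = 21.83

21.83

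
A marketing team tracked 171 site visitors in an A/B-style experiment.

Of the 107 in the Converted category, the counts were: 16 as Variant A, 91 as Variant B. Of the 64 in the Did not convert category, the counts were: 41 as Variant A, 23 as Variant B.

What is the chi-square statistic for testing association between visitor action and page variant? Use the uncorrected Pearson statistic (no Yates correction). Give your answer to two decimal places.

Row totals: 107, 64. Column totals: 57, 114. Grand total N = 171.
Expected counts (row total × column total / N):
  Converted, Variant A: 107×57/171 = 35.667
  Converted, Variant B: 107×114/171 = 71.333
  Did not convert, Variant A: 64×57/171 = 21.333
  Did not convert, Variant B: 64×114/171 = 42.667
Contributions (O − E)²/E:
  (16 − 35.667)²/35.667 = 10.8445
  (91 − 71.333)²/71.333 = 5.4223
  (41 − 21.333)²/21.333 = 18.1311
  (23 − 42.667)²/42.667 = 9.0653
χ² = 10.8445 + 5.4223 + 18.1311 + 9.0653 = 43.46

43.46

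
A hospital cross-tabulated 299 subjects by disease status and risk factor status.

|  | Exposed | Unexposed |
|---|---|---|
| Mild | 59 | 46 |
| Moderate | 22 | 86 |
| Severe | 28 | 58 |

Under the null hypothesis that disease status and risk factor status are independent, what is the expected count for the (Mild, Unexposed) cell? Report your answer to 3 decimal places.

Row total (Mild) = 105; column total (Unexposed) = 190; grand total N = 299.
Expected count = (row total × column total) / N = 105 × 190 / 299 = 66.722.

66.722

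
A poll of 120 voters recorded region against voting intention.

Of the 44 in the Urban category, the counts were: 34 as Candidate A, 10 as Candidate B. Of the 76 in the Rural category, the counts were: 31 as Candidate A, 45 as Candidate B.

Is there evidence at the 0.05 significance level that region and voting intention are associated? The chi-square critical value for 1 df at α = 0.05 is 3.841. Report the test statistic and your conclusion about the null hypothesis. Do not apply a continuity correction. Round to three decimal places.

Row totals: 44, 76. Column totals: 65, 55. Grand total N = 120.
Expected counts (row total × column total / N):
  Urban, Candidate A: 44×65/120 = 23.8333
  Urban, Candidate B: 44×55/120 = 20.1667
  Rural, Candidate A: 76×65/120 = 41.1667
  Rural, Candidate B: 76×55/120 = 34.8333
Contributions (O − E)²/E:
  (34 − 23.8333)²/23.8333 = 4.3369
  (10 − 20.1667)²/20.1667 = 5.1254
  (31 − 41.1667)²/41.1667 = 2.5108
  (45 − 34.8333)²/34.8333 = 2.9673
χ² = 4.3369 + 5.1254 + 2.5108 + 2.9673 = 14.940
df = (2−1)(2−1) = 1. Since 14.940 > 3.841, reject the null hypothesis of independence at α = 0.05.

14.940; reject H₀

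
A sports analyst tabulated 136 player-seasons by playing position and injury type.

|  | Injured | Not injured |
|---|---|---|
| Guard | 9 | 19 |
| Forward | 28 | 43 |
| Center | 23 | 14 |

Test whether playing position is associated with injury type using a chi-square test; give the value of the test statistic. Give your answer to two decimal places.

7.15

Row totals: 28, 71, 37. Column totals: 60, 76. Grand total N = 136.
Expected counts (row total × column total / N):
  Guard, Injured: 28×60/136 = 12.353
  Guard, Not injured: 28×76/136 = 15.647
  Forward, Injured: 71×60/136 = 31.324
  Forward, Not injured: 71×76/136 = 39.676
  Center, Injured: 37×60/136 = 16.324
  Center, Not injured: 37×76/136 = 20.676
Contributions (O − E)²/E:
  (9 − 12.353)²/12.353 = 0.9101
  (19 − 15.647)²/15.647 = 0.7185
  (28 − 31.324)²/31.324 = 0.3527
  (43 − 39.676)²/39.676 = 0.2785
  (23 − 16.324)²/16.324 = 2.7303
  (14 − 20.676)²/20.676 = 2.1556
χ² = 0.9101 + 0.7185 + 0.3527 + 0.2785 + 2.7303 + 2.1556 = 7.15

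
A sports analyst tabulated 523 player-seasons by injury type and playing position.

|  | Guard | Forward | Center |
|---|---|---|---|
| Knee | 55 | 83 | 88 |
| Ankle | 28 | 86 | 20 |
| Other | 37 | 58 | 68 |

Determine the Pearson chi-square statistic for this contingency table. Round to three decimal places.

Row totals: 226, 134, 163. Column totals: 120, 227, 176. Grand total N = 523.
Expected counts (row total × column total / N):
  Knee, Guard: 226×120/523 = 51.8547
  Knee, Forward: 226×227/523 = 98.0918
  Knee, Center: 226×176/523 = 76.0535
  Ankle, Guard: 134×120/523 = 30.7457
  Ankle, Forward: 134×227/523 = 58.1606
  Ankle, Center: 134×176/523 = 45.0937
  Other, Guard: 163×120/523 = 37.3996
  Other, Forward: 163×227/523 = 70.7476
  Other, Center: 163×176/523 = 54.8528
Contributions (O − E)²/E:
  (55 − 51.8547)²/51.8547 = 0.1908
  (83 − 98.0918)²/98.0918 = 2.3219
  (88 − 76.0535)²/76.0535 = 1.8766
  (28 − 30.7457)²/30.7457 = 0.2452
  (86 − 58.1606)²/58.1606 = 13.3257
  (20 − 45.0937)²/45.0937 = 13.9641
  (37 − 37.3996)²/37.3996 = 0.0043
  (58 − 70.7476)²/70.7476 = 2.2969
  (68 − 54.8528)²/54.8528 = 3.1511
χ² = 0.1908 + 2.3219 + 1.8766 + 0.2452 + 13.3257 + 13.9641 + 0.0043 + 2.2969 + 3.1511 = 37.377

37.377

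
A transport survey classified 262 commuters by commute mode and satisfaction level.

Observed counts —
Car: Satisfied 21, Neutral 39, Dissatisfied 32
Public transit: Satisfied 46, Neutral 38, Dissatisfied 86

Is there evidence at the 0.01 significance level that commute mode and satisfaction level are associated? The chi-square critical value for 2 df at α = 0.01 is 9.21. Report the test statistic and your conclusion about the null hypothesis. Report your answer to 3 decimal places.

Row totals: 92, 170. Column totals: 67, 77, 118. Grand total N = 262.
Expected counts (row total × column total / N):
  Car, Satisfied: 92×67/262 = 23.5267
  Car, Neutral: 92×77/262 = 27.0382
  Car, Dissatisfied: 92×118/262 = 41.4351
  Public transit, Satisfied: 170×67/262 = 43.4733
  Public transit, Neutral: 170×77/262 = 49.9618
  Public transit, Dissatisfied: 170×118/262 = 76.5649
Contributions (O − E)²/E:
  (21 − 23.5267)²/23.5267 = 0.2714
  (39 − 27.0382)²/27.0382 = 5.2919
  (32 − 41.4351)²/41.4351 = 2.1484
  (46 − 43.4733)²/43.4733 = 0.1469
  (38 − 49.9618)²/49.9618 = 2.8639
  (86 − 76.5649)²/76.5649 = 1.1627
χ² = 0.2714 + 5.2919 + 2.1484 + 0.1469 + 2.8639 + 1.1627 = 11.885
df = (2−1)(3−1) = 2. Since 11.885 > 9.21, reject the null hypothesis of independence at α = 0.01.

11.885; reject H₀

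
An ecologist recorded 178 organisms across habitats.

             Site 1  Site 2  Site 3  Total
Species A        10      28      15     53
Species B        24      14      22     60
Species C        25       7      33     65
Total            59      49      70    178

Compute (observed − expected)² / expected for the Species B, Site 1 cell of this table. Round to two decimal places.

Row total (Species B) = 60; column total (Site 1) = 59; N = 178.
Expected count E = 60 × 59 / 178 = 19.8876.
Contribution = (O − E)²/E = (24 − 19.8876)² / 19.8876 = 0.85.

0.85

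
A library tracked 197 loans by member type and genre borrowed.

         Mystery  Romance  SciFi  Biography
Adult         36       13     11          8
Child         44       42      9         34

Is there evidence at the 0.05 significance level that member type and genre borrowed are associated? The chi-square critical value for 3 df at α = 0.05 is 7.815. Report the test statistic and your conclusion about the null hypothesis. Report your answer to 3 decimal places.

14.929; reject H₀

Row totals: 68, 129. Column totals: 80, 55, 20, 42. Grand total N = 197.
Expected counts (row total × column total / N):
  Adult, Mystery: 68×80/197 = 27.6142
  Adult, Romance: 68×55/197 = 18.9848
  Adult, SciFi: 68×20/197 = 6.9036
  Adult, Biography: 68×42/197 = 14.4975
  Child, Mystery: 129×80/197 = 52.3858
  Child, Romance: 129×55/197 = 36.0152
  Child, SciFi: 129×20/197 = 13.0964
  Child, Biography: 129×42/197 = 27.5025
Contributions (O − E)²/E:
  (36 − 27.6142)²/27.6142 = 2.5466
  (13 − 18.9848)²/18.9848 = 1.8867
  (11 − 6.9036)²/6.9036 = 2.4307
  (8 − 14.4975)²/14.4975 = 2.9121
  (44 − 52.3858)²/52.3858 = 1.3424
  (42 − 36.0152)²/36.0152 = 0.9945
  (9 − 13.0964)²/13.0964 = 1.2813
  (34 − 27.5025)²/27.5025 = 1.5350
χ² = 2.5466 + 1.8867 + 2.4307 + 2.9121 + 1.3424 + 0.9945 + 1.2813 + 1.5350 = 14.929
df = (2−1)(4−1) = 3. Since 14.929 > 7.815, reject the null hypothesis of independence at α = 0.05.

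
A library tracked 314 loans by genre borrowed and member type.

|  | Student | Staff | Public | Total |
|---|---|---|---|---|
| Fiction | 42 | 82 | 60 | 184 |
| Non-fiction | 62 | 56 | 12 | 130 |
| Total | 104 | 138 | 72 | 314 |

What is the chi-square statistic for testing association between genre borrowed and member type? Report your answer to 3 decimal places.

Grand total N = 314.
Expected counts (row total × column total / N):
  Fiction, Student: 184×104/314 = 60.9427
  Fiction, Staff: 184×138/314 = 80.8662
  Fiction, Public: 184×72/314 = 42.1911
  Non-fiction, Student: 130×104/314 = 43.0573
  Non-fiction, Staff: 130×138/314 = 57.1338
  Non-fiction, Public: 130×72/314 = 29.8089
Contributions (O − E)²/E:
  (42 − 60.9427)²/60.9427 = 5.8879
  (82 − 80.8662)²/80.8662 = 0.0159
  (60 − 42.1911)²/42.1911 = 7.5172
  (62 − 43.0573)²/43.0573 = 8.3337
  (56 − 57.1338)²/57.1338 = 0.0225
  (12 − 29.8089)²/29.8089 = 10.6397
χ² = 5.8879 + 0.0159 + 7.5172 + 8.3337 + 0.0225 + 10.6397 = 32.417

32.417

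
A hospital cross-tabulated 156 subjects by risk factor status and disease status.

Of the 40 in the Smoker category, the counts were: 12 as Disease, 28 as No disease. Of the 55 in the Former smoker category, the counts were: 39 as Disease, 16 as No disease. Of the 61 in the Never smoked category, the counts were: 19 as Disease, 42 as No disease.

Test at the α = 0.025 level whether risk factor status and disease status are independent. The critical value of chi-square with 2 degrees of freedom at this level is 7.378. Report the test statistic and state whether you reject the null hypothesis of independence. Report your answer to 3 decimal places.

Row totals: 40, 55, 61. Column totals: 70, 86. Grand total N = 156.
Expected counts (row total × column total / N):
  Smoker, Disease: 40×70/156 = 17.9487
  Smoker, No disease: 40×86/156 = 22.0513
  Former smoker, Disease: 55×70/156 = 24.6795
  Former smoker, No disease: 55×86/156 = 30.3205
  Never smoked, Disease: 61×70/156 = 27.3718
  Never smoked, No disease: 61×86/156 = 33.6282
Contributions (O − E)²/E:
  (12 − 17.9487)²/17.9487 = 1.9716
  (28 − 22.0513)²/22.0513 = 1.6048
  (39 − 24.6795)²/24.6795 = 8.3096
  (16 − 30.3205)²/30.3205 = 6.7636
  (19 − 27.3718)²/27.3718 = 2.5606
  (42 − 33.6282)²/33.6282 = 2.0842
χ² = 1.9716 + 1.6048 + 8.3096 + 6.7636 + 2.5606 + 2.0842 = 23.294
df = (3−1)(2−1) = 2. Since 23.294 > 7.378, reject the null hypothesis of independence at α = 0.025.

23.294; reject H₀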